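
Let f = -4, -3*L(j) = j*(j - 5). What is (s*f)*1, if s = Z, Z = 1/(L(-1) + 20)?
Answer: -2/9 ≈ -0.22222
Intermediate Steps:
L(j) = -j*(-5 + j)/3 (L(j) = -j*(j - 5)/3 = -j*(-5 + j)/3)
Z = 1/18 (Z = 1/((⅓)*(-1)*(5 - 1*(-1)) + 20) = 1/((⅓)*(-1)*(5 + 1) + 20) = 1/((⅓)*(-1)*6 + 20) = 1/(-2 + 20) = 1/18 ≈ 0.055556)
s = 1/18 ≈ 0.055556
(s*f)*1 = ((1/18)*(-4))*1 = -2/9*1 = -2/9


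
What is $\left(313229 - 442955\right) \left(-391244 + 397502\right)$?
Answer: $-811825308$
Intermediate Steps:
$\left(313229 - 442955\right) \left(-391244 + 397502\right) = \left(-129726\right) 6258 = -811825308$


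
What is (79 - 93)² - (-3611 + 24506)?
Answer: -20699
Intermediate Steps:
(79 - 93)² - (-3611 + 24506) = (-14)² - 1*20895 = 196 - 20895 = -20699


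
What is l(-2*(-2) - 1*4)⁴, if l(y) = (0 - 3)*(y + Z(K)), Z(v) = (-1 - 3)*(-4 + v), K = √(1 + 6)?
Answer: 20259072 - 7630848*√7 ≈ 69746.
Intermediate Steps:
K = √7 ≈ 2.6458
Z(v) = 16 - 4*v (Z(v) = -4*(-4 + v) = 16 - 4*v)
l(y) = -48 - 3*y + 12*√7 (l(y) = (0 - 3)*(y + (16 - 4*√7)) = -3*(16 + y - 4*√7) = -48 - 3*y + 12*√7)
l(-2*(-2) - 1*4)⁴ = (-48 - 3*(-2*(-2) - 1*4) + 12*√7)⁴ = (-48 - 3*(4 - 4) + 12*√7)⁴ = (-48 - 3*0 + 12*√7)⁴ = (-48 + 0 + 12*√7)⁴ = (-48 + 12*√7)⁴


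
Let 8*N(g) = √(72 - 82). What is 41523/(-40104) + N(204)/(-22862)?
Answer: -13841/13368 - I*√10/182896 ≈ -1.0354 - 1.729e-5*I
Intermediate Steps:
N(g) = I*√10/8 (N(g) = √(72 - 82)/8 = √(-10)/8 = (I*√10)/8 = I*√10/8)
41523/(-40104) + N(204)/(-22862) = 41523/(-40104) + (I*√10/8)/(-22862) = 41523*(-1/40104) + (I*√10/8)*(-1/22862) = -13841/13368 - I*√10/182896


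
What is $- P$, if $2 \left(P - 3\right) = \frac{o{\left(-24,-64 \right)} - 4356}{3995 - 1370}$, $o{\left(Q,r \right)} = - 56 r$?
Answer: $- \frac{7489}{2625} \approx -2.853$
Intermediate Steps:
$P = \frac{7489}{2625}$ ($P = 3 + \frac{\left(\left(-56\right) \left(-64\right) - 4356\right) \frac{1}{3995 - 1370}}{2} = 3 + \frac{\left(3584 - 4356\right) \frac{1}{2625}}{2} = 3 + \frac{\left(-772\right) \frac{1}{2625}}{2} = 3 + \frac{1}{2} \left(- \frac{772}{2625}\right) = 3 - \frac{386}{2625} = \frac{7489}{2625} \approx 2.853$)
$- P = \left(-1\right) \frac{7489}{2625} = - \frac{7489}{2625}$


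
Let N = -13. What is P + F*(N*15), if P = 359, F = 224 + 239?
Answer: -89926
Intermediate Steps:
F = 463
P + F*(N*15) = 359 + 463*(-13*15) = 359 + 463*(-195) = 359 - 90285 = -89926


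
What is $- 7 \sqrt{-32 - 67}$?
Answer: $- 21 i \sqrt{11} \approx - 69.649 i$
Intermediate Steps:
$- 7 \sqrt{-32 - 67} = - 7 \sqrt{-99} = - 7 \cdot 3 i \sqrt{11} = - 21 i \sqrt{11}$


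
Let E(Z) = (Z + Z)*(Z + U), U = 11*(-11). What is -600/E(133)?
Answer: -25/133 ≈ -0.18797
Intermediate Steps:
U = -121
E(Z) = 2*Z*(-121 + Z) (E(Z) = (Z + Z)*(Z - 121) = (2*Z)*(-121 + Z) = 2*Z*(-121 + Z))
-600/E(133) = -600*1/(266*(-121 + 133)) = -600/(2*133*12) = -600/3192 = -600*1/3192 = -25/133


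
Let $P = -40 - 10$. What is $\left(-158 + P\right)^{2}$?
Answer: $43264$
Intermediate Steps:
$P = -50$ ($P = -40 - 10 = -50$)
$\left(-158 + P\right)^{2} = \left(-158 - 50\right)^{2} = \left(-208\right)^{2} = 43264$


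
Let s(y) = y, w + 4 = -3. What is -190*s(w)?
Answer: 1330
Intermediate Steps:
w = -7 (w = -4 - 3 = -7)
-190*s(w) = -190*(-7) = 1330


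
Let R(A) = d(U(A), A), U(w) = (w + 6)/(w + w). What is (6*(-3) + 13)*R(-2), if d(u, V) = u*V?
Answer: -10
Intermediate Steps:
U(w) = (6 + w)/(2*w) (U(w) = (6 + w)/((2*w)) = (6 + w)*(1/(2*w)) = (6 + w)/(2*w))
d(u, V) = V*u
R(A) = 3 + A/2 (R(A) = A*((6 + A)/(2*A)) = 3 + A/2)
(6*(-3) + 13)*R(-2) = (6*(-3) + 13)*(3 + (½)*(-2)) = (-18 + 13)*(3 - 1) = -5*2 = -10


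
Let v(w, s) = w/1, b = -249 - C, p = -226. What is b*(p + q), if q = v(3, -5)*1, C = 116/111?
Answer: 6189365/111 ≈ 55760.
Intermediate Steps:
C = 116/111 (C = 116*(1/111) = 116/111 ≈ 1.0450)
b = -27755/111 (b = -249 - 1*116/111 = -249 - 116/111 = -27755/111 ≈ -250.04)
v(w, s) = w (v(w, s) = w*1 = w)
q = 3 (q = 3*1 = 3)
b*(p + q) = -27755*(-226 + 3)/111 = -27755/111*(-223) = 6189365/111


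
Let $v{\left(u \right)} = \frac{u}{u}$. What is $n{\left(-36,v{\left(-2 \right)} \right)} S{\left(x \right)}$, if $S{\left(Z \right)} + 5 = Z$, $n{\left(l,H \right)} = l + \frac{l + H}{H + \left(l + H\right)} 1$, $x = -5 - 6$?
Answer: $\frac{9512}{17} \approx 559.53$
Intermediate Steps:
$v{\left(u \right)} = 1$
$x = -11$
$n{\left(l,H \right)} = l + \frac{H + l}{l + 2 H}$ ($n{\left(l,H \right)} = l + \frac{H + l}{H + \left(H + l\right)} 1 = l + \frac{H + l}{l + 2 H} 1 = l + \frac{H + l}{l + 2 H}$)
$S{\left(Z \right)} = -5 + Z$
$n{\left(-36,v{\left(-2 \right)} \right)} S{\left(x \right)} = \frac{1 - 36 + \left(-36\right)^{2} + 2 \cdot 1 \left(-36\right)}{-36 + 2 \cdot 1} \left(-5 - 11\right) = \frac{1 - 36 + 1296 - 72}{-36 + 2} \left(-16\right) = \frac{1}{-34} \cdot 1189 \left(-16\right) = \left(- \frac{1}{34}\right) 1189 \left(-16\right) = \left(- \frac{1189}{34}\right) \left(-16\right) = \frac{9512}{17}$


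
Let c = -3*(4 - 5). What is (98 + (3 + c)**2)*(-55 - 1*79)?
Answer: -17956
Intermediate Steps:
c = 3 (c = -3*(-1) = 3)
(98 + (3 + c)**2)*(-55 - 1*79) = (98 + (3 + 3)**2)*(-55 - 1*79) = (98 + 6**2)*(-55 - 79) = (98 + 36)*(-134) = 134*(-134) = -17956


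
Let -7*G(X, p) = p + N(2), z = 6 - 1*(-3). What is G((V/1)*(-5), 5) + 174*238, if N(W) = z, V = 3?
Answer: 41410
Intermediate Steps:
z = 9 (z = 6 + 3 = 9)
N(W) = 9
G(X, p) = -9/7 - p/7 (G(X, p) = -(p + 9)/7 = -(9 + p)/7 = -9/7 - p/7)
G((V/1)*(-5), 5) + 174*238 = (-9/7 - ⅐*5) + 174*238 = (-9/7 - 5/7) + 41412 = -2 + 41412 = 41410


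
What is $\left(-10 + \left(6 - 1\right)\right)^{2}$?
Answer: $25$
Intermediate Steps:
$\left(-10 + \left(6 - 1\right)\right)^{2} = \left(-10 + 5\right)^{2} = \left(-5\right)^{2} = 25$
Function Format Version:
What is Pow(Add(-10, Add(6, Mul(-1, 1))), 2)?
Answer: 25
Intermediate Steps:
Pow(Add(-10, Add(6, Mul(-1, 1))), 2) = Pow(Add(-10, Add(6, -1)), 2) = Pow(Add(-10, 5), 2) = Pow(-5, 2) = 25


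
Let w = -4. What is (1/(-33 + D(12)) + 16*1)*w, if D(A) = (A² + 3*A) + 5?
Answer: -2433/38 ≈ -64.026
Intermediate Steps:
D(A) = 5 + A² + 3*A
(1/(-33 + D(12)) + 16*1)*w = (1/(-33 + (5 + 12² + 3*12)) + 16*1)*(-4) = (1/(-33 + (5 + 144 + 36)) + 16)*(-4) = (1/(-33 + 185) + 16)*(-4) = (1/152 + 16)*(-4) = (2433/152)*(-4) = -2433/38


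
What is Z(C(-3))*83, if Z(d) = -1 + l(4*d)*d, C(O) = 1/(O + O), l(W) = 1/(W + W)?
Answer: -581/8 ≈ -72.625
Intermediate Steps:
l(W) = 1/(2*W)
C(O) = 1/(2*O)
Z(d) = -7/8 (Z(d) = -1 + (1/(2*((4*d))))*d = -1 + ((1/(4*d))/2)*d = -1 + (1/(8*d))*d = -1 + 1/8 = -7/8)
Z(C(-3))*83 = -7/8*83 = -581/8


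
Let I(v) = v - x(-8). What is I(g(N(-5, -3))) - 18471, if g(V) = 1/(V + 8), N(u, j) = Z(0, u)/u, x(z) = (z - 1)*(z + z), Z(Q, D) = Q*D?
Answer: -148919/8 ≈ -18615.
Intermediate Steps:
Z(Q, D) = D*Q
x(z) = 2*z*(-1 + z) (x(z) = (-1 + z)*(2*z) = 2*z*(-1 + z))
N(u, j) = 0 (N(u, j) = (u*0)/u = 0/u = 0)
g(V) = 1/(8 + V)
I(v) = -144 + v (I(v) = v - 2*(-8)*(-1 - 8) = v - 2*(-8)*(-9) = v - 1*144 = v - 144 = -144 + v)
I(g(N(-5, -3))) - 18471 = (-144 + 1/(8 + 0)) - 18471 = (-144 + 1/8) - 18471 = -1151/8 - 18471 = -148919/8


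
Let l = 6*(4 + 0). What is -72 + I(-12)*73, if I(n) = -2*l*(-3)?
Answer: 10440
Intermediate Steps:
l = 24 (l = 6*4 = 24)
I(n) = 144 (I(n) = -2*24*(-3) = -48*(-3) = 144)
-72 + I(-12)*73 = -72 + 144*73 = -72 + 10512 = 10440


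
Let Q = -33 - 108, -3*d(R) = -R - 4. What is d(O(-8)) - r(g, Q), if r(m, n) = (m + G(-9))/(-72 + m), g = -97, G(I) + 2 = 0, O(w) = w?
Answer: -973/507 ≈ -1.9191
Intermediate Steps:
d(R) = 4/3 + R/3 (d(R) = -(-R - 4)/3 = -(-4 - R)/3 = 4/3 + R/3)
G(I) = -2 (G(I) = -2 + 0 = -2)
Q = -141
r(m, n) = (-2 + m)/(-72 + m) (r(m, n) = (m - 2)/(-72 + m) = (-2 + m)/(-72 + m))
d(O(-8)) - r(g, Q) = (4/3 + (1/3)*(-8)) - (-2 - 97)/(-72 - 97) = (4/3 - 8/3) - (-99)/(-169) = -4/3 - (-1)*(-99)/169 = -4/3 - 1*99/169 = -4/3 - 99/169 = -973/507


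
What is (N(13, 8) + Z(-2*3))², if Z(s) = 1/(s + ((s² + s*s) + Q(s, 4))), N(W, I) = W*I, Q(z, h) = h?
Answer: 53012961/4900 ≈ 10819.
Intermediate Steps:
N(W, I) = I*W
Z(s) = 1/(4 + s + 2*s²) (Z(s) = 1/(s + ((s² + s*s) + 4)) = 1/(s + ((s² + s²) + 4)) = 1/(s + (2*s² + 4)) = 1/(s + (4 + 2*s²)) = 1/(4 + s + 2*s²))
(N(13, 8) + Z(-2*3))² = (8*13 + 1/(4 - 2*3 + 2*(-2*3)²))² = (104 + 1/(4 - 6 + 2*(-6)²))² = (104 + 1/(4 - 6 + 2*36))² = (104 + 1/(4 - 6 + 72))² = (104 + 1/70)² = (7281/70)² = 53012961/4900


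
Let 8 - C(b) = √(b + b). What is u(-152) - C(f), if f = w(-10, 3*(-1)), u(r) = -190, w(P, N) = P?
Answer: -198 + 2*I*√5 ≈ -198.0 + 4.4721*I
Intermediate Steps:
f = -10
C(b) = 8 - √2*√b (C(b) = 8 - √(b + b) = 8 - √(2*b) = 8 - √2*√b)
u(-152) - C(f) = -190 - (8 - √2*√(-10)) = -190 - (8 - √2*I*√10) = -190 - (8 - 2*I*√5) = -190 + (-8 + 2*I*√5) = -198 + 2*I*√5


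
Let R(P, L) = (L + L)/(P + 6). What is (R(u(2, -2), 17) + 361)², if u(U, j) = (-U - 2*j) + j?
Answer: 1210000/9 ≈ 1.3444e+5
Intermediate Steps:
u(U, j) = -U - j
R(P, L) = 2*L/(6 + P) (R(P, L) = (2*L)/(6 + P) = 2*L/(6 + P))
(R(u(2, -2), 17) + 361)² = (2*17/(6 + (-1*2 - 1*(-2))) + 361)² = (2*17/(6 + (-2 + 2)) + 361)² = (2*17/(6 + 0) + 361)² = (2*17/6 + 361)² = (2*17*(⅙) + 361)² = (17/3 + 361)² = (1100/3)² = 1210000/9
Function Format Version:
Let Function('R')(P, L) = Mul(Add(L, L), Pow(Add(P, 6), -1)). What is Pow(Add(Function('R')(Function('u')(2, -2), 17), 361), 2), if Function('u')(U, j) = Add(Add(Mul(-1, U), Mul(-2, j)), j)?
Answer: Rational(1210000, 9) ≈ 1.3444e+5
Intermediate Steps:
Function('u')(U, j) = Add(Mul(-1, U), Mul(-1, j))
Function('R')(P, L) = Mul(2, L, Pow(Add(6, P), -1)) (Function('R')(P, L) = Mul(Mul(2, L), Pow(Add(6, P), -1)) = Mul(2, L, Pow(Add(6, P), -1)))
Pow(Add(Function('R')(Function('u')(2, -2), 17), 361), 2) = Pow(Add(Mul(2, 17, Pow(Add(6, Add(Mul(-1, 2), Mul(-1, -2))), -1)), 361), 2) = Pow(Add(Mul(2, 17, Pow(Add(6, Add(-2, 2)), -1)), 361), 2) = Pow(Add(Mul(2, 17, Pow(Add(6, 0), -1)), 361), 2) = Pow(Add(Mul(2, 17, Pow(6, -1)), 361), 2) = Pow(Add(Mul(2, 17, Rational(1, 6)), 361), 2) = Pow(Add(Rational(17, 3), 361), 2) = Pow(Rational(1100, 3), 2) = Rational(1210000, 9)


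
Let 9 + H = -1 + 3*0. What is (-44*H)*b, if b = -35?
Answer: -15400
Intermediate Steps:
H = -10 (H = -9 + (-1 + 3*0) = -9 + (-1 + 0) = -9 - 1 = -10)
(-44*H)*b = -44*(-10)*(-35) = 440*(-35) = -15400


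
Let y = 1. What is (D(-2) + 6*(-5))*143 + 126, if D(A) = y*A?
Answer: -4450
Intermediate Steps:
D(A) = A (D(A) = 1*A = A)
(D(-2) + 6*(-5))*143 + 126 = (-2 + 6*(-5))*143 + 126 = (-2 - 30)*143 + 126 = -32*143 + 126 = -4576 + 126 = -4450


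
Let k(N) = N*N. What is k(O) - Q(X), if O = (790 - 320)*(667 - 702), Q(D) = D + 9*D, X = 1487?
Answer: 270587630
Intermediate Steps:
Q(D) = 10*D
O = -16450 (O = 470*(-35) = -16450)
k(N) = N²
k(O) - Q(X) = (-16450)² - 10*1487 = 270602500 - 1*14870 = 270602500 - 14870 = 270587630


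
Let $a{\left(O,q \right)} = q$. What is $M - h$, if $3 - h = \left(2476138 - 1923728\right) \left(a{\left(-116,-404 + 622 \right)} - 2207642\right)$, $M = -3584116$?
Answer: $-1219406675959$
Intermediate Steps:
$h = 1219403091843$ ($h = 3 - \left(2476138 - 1923728\right) \left(\left(-404 + 622\right) - 2207642\right) = 3 - 552410 \left(218 - 2207642\right) = 3 - 552410 \left(-2207424\right) = 3 - -1219403091840 = 3 + 1219403091840 = 1219403091843$)
$M - h = -3584116 - 1219403091843 = -1219406675959$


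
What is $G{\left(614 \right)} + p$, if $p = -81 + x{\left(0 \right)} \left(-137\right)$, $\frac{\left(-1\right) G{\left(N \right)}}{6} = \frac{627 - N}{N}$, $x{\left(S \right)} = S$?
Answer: $- \frac{24906}{307} \approx -81.127$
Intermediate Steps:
$G{\left(N \right)} = - \frac{6 \left(627 - N\right)}{N}$ ($G{\left(N \right)} = - 6 \frac{627 - N}{N} = - \frac{6 \left(627 - N\right)}{N}$)
$p = -81$ ($p = -81 + 0 \left(-137\right) = -81 + 0 = -81$)
$G{\left(614 \right)} + p = \left(6 - \frac{3762}{614}\right) - 81 = \left(6 - \frac{1881}{307}\right) - 81 = - \frac{39}{307} - 81 = - \frac{24906}{307}$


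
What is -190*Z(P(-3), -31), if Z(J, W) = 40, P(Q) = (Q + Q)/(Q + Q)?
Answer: -7600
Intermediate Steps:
P(Q) = 1 (P(Q) = (2*Q)/((2*Q)) = (2*Q)*(1/(2*Q)) = 1)
-190*Z(P(-3), -31) = -190*40 = -7600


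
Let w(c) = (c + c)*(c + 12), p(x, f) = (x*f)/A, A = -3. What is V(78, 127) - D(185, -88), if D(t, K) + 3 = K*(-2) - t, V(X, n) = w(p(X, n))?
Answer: 21727172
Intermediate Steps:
p(x, f) = -f*x/3 (p(x, f) = (x*f)/(-3) = (f*x)*(-⅓) = -f*x/3)
w(c) = 2*c*(12 + c) (w(c) = (2*c)*(12 + c) = 2*c*(12 + c))
V(X, n) = -2*X*n*(12 - X*n/3)/3 (V(X, n) = 2*(-n*X/3)*(12 - n*X/3) = 2*(-X*n/3)*(12 - X*n/3) = -2*X*n*(12 - X*n/3)/3)
D(t, K) = -3 - t - 2*K (D(t, K) = -3 + (K*(-2) - t) = -3 + (-2*K - t) = -3 + (-t - 2*K) = -3 - t - 2*K)
V(78, 127) - D(185, -88) = (2/9)*78*127*(-36 + 78*127) - (-3 - 1*185 - 2*(-88)) = (2/9)*78*127*(-36 + 9906) - (-3 - 185 + 176) = (2/9)*78*127*9870 - 1*(-12) = 21727160 + 12 = 21727172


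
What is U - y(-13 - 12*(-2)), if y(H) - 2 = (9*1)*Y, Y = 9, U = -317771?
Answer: -317854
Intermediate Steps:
y(H) = 83 (y(H) = 2 + (9*1)*9 = 2 + 9*9 = 2 + 81 = 83)
U - y(-13 - 12*(-2)) = -317771 - 1*83 = -317771 - 83 = -317854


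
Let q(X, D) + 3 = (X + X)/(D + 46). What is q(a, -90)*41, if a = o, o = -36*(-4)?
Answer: -4305/11 ≈ -391.36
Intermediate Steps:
o = 144
a = 144
q(X, D) = -3 + 2*X/(46 + D) (q(X, D) = -3 + (X + X)/(D + 46) = -3 + (2*X)/(46 + D) = -3 + 2*X/(46 + D))
q(a, -90)*41 = ((-138 - 3*(-90) + 2*144)/(46 - 90))*41 = ((-138 + 270 + 288)/(-44))*41 = -1/44*420*41 = -105/11*41 = -4305/11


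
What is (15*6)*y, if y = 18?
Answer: 1620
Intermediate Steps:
(15*6)*y = (15*6)*18 = 90*18 = 1620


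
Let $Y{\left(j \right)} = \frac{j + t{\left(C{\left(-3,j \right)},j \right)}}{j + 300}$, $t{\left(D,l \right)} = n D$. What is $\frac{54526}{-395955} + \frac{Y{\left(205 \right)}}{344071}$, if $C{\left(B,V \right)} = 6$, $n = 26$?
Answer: $- \frac{2849344003}{20691578817} \approx -0.13771$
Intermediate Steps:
$t{\left(D,l \right)} = 26 D$
$Y{\left(j \right)} = \frac{156 + j}{300 + j}$ ($Y{\left(j \right)} = \frac{j + 26 \cdot 6}{j + 300} = \frac{j + 156}{300 + j} = \frac{156 + j}{300 + j}$)
$\frac{54526}{-395955} + \frac{Y{\left(205 \right)}}{344071} = \frac{54526}{-395955} + \frac{\frac{1}{300 + 205} \left(156 + 205\right)}{344071} = 54526 \left(- \frac{1}{395955}\right) + \frac{1}{505} \cdot 361 \cdot \frac{1}{344071} = - \frac{54526}{395955} + \frac{1}{505} \cdot 361 \cdot \frac{1}{344071} = - \frac{54526}{395955} + \frac{361}{505} \cdot \frac{1}{344071} = - \frac{54526}{395955} + \frac{19}{9145045} = - \frac{2849344003}{20691578817}$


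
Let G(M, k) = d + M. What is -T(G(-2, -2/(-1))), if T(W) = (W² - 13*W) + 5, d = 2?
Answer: -5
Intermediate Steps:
G(M, k) = 2 + M
T(W) = 5 + W² - 13*W
-T(G(-2, -2/(-1))) = -(5 + (2 - 2)² - 13*(2 - 2)) = -(5 + 0² - 13*0) = -(5 + 0 + 0) = -1*5 = -5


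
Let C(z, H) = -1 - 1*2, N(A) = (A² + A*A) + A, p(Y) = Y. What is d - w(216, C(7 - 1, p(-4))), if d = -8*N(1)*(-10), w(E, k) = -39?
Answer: 279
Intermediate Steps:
N(A) = A + 2*A² (N(A) = (A² + A²) + A = 2*A² + A = A + 2*A²)
C(z, H) = -3 (C(z, H) = -1 - 2 = -3)
d = 240 (d = -8*(1 + 2*1)*(-10) = -8*(1 + 2)*(-10) = -8*3*(-10) = -24*(-10) = 240)
d - w(216, C(7 - 1, p(-4))) = 240 - 1*(-39) = 240 + 39 = 279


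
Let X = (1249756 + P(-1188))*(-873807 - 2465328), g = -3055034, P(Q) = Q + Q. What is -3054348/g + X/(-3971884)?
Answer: 1590593594762475729/1516780083007 ≈ 1.0487e+6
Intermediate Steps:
P(Q) = 2*Q
X = -4165170216300 (X = (1249756 + 2*(-1188))*(-873807 - 2465328) = (1249756 - 2376)*(-3339135) = 1247380*(-3339135) = -4165170216300)
-3054348/g + X/(-3971884) = -3054348/(-3055034) - 4165170216300/(-3971884) = -3054348*(-1/3055034) - 4165170216300*(-1/3971884) = 1527174/1527517 + 1041292554075/992971 = 1590593594762475729/1516780083007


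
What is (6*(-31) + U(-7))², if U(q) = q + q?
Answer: 40000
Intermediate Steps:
U(q) = 2*q
(6*(-31) + U(-7))² = (6*(-31) + 2*(-7))² = (-186 - 14)² = (-200)² = 40000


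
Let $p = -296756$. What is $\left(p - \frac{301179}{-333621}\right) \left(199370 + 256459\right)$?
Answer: $- \frac{263910949059703}{1951} \approx -1.3527 \cdot 10^{11}$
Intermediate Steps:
$\left(p - \frac{301179}{-333621}\right) \left(199370 + 256459\right) = \left(-296756 - \frac{301179}{-333621}\right) \left(199370 + 256459\right) = \left(-296756 - - \frac{100393}{111207}\right) 455829 = \left(-296756 + \frac{100393}{111207}\right) 455829 = \left(- \frac{33001244099}{111207}\right) 455829 = - \frac{263910949059703}{1951}$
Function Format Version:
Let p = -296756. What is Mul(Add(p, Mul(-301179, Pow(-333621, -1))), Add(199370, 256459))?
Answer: Rational(-263910949059703, 1951) ≈ -1.3527e+11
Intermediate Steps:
Mul(Add(p, Mul(-301179, Pow(-333621, -1))), Add(199370, 256459)) = Mul(Add(-296756, Mul(-301179, Pow(-333621, -1))), Add(199370, 256459)) = Mul(Add(-296756, Mul(-301179, Rational(-1, 333621))), 455829) = Mul(Add(-296756, Rational(100393, 111207)), 455829) = Mul(Rational(-33001244099, 111207), 455829) = Rational(-263910949059703, 1951)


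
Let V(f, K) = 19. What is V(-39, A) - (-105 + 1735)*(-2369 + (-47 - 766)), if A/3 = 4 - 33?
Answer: 5186679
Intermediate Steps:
A = -87 (A = 3*(4 - 33) = 3*(-29) = -87)
V(-39, A) - (-105 + 1735)*(-2369 + (-47 - 766)) = 19 - (-105 + 1735)*(-2369 + (-47 - 766)) = 19 - 1630*(-2369 - 813) = 19 - 1630*(-3182) = 19 - 1*(-5186660) = 19 + 5186660 = 5186679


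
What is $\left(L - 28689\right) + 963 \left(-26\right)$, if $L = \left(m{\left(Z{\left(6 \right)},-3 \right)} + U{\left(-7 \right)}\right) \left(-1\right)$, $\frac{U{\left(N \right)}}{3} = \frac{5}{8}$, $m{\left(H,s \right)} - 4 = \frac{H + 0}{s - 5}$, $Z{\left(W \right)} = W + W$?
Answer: $- \frac{429851}{8} \approx -53731.0$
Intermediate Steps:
$Z{\left(W \right)} = 2 W$
$m{\left(H,s \right)} = 4 + \frac{H}{-5 + s}$ ($m{\left(H,s \right)} = 4 + \frac{H + 0}{s - 5} = 4 + \frac{H}{-5 + s}$)
$U{\left(N \right)} = \frac{15}{8}$ ($U{\left(N \right)} = 3 \cdot \frac{5}{8} = \frac{15}{8}$)
$L = - \frac{35}{8}$ ($L = \left(\frac{-20 + 2 \cdot 6 + 4 \left(-3\right)}{-5 - 3} + \frac{15}{8}\right) \left(-1\right) = \left(\frac{-20 + 12 - 12}{-8} + \frac{15}{8}\right) \left(-1\right) = \left(\left(- \frac{1}{8}\right) \left(-20\right) + \frac{15}{8}\right) \left(-1\right) = \left(\frac{5}{2} + \frac{15}{8}\right) \left(-1\right) = \frac{35}{8} \left(-1\right) = - \frac{35}{8} \approx -4.375$)
$\left(L - 28689\right) + 963 \left(-26\right) = \left(- \frac{35}{8} - 28689\right) + 963 \left(-26\right) = - \frac{229547}{8} - 25038 = - \frac{429851}{8}$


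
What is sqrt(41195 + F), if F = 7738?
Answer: 3*sqrt(5437) ≈ 221.21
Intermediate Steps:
sqrt(41195 + F) = sqrt(41195 + 7738) = sqrt(48933) = 3*sqrt(5437)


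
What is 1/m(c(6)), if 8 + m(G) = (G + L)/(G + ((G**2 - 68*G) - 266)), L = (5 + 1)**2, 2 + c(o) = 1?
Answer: -198/1619 ≈ -0.12230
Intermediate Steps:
c(o) = -1 (c(o) = -2 + 1 = -1)
L = 36 (L = 6**2 = 36)
m(G) = -8 + (36 + G)/(-266 + G**2 - 67*G) (m(G) = -8 + (G + 36)/(G + ((G**2 - 68*G) - 266)) = -8 + (36 + G)/(G + (-266 + G**2 - 68*G)) = -8 + (36 + G)/(-266 + G**2 - 67*G))
1/m(c(6)) = 1/((-2164 - 537*(-1) + 8*(-1)**2)/(266 - 1*(-1)**2 + 67*(-1))) = 1/((-2164 + 537 + 8*1)/(266 - 1*1 - 67)) = 1/((-2164 + 537 + 8)/(266 - 1 - 67)) = 1/(-1619/198) = -198/1619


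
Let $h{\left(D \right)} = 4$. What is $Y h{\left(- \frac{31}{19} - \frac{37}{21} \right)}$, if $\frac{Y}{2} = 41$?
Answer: $328$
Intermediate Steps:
$Y = 82$ ($Y = 2 \cdot 41 = 82$)
$Y h{\left(- \frac{31}{19} - \frac{37}{21} \right)} = 82 \cdot 4 = 328$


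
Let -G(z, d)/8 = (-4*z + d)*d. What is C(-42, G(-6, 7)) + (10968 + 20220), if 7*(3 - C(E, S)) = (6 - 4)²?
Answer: 218333/7 ≈ 31190.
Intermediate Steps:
G(z, d) = -8*d*(d - 4*z) (G(z, d) = -8*(-4*z + d)*d = -8*(d - 4*z)*d = -8*d*(d - 4*z))
C(E, S) = 17/7 (C(E, S) = 3 - (6 - 4)²/7 = 3 - ⅐*2² = 3 - ⅐*4 = 3 - 4/7 = 17/7)
C(-42, G(-6, 7)) + (10968 + 20220) = 17/7 + (10968 + 20220) = 17/7 + 31188 = 218333/7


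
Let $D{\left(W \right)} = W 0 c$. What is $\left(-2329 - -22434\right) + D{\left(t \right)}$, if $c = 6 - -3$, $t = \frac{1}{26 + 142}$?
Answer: $20105$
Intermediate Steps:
$t = \frac{1}{168} \approx 0.0059524$
$c = 9$ ($c = 6 + 3 = 9$)
$D{\left(W \right)} = 0$ ($D{\left(W \right)} = W 0 \cdot 9 = 0 \cdot 9 = 0$)
$\left(-2329 - -22434\right) + D{\left(t \right)} = \left(-2329 - -22434\right) + 0 = \left(-2329 + 22434\right) + 0 = 20105 + 0 = 20105$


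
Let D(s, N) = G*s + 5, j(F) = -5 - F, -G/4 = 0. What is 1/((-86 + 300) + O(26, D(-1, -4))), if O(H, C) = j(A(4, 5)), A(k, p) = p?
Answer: 1/204 ≈ 0.0049020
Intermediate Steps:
G = 0 (G = -4*0 = 0)
D(s, N) = 5 (D(s, N) = 0*s + 5 = 0 + 5 = 5)
O(H, C) = -10 (O(H, C) = -5 - 1*5 = -5 - 5 = -10)
1/((-86 + 300) + O(26, D(-1, -4))) = 1/((-86 + 300) - 10) = 1/(214 - 10) = 1/204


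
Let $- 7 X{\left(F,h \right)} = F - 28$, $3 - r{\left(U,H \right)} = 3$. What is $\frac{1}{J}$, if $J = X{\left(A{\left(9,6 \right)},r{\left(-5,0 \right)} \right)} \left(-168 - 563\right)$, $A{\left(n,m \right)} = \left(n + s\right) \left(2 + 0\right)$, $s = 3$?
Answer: $- \frac{7}{2924} \approx -0.002394$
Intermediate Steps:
$A{\left(n,m \right)} = 6 + 2 n$ ($A{\left(n,m \right)} = \left(n + 3\right) \left(2 + 0\right) = \left(3 + n\right) 2 = 6 + 2 n$)
$r{\left(U,H \right)} = 0$ ($r{\left(U,H \right)} = 3 - 3 = 0$)
$X{\left(F,h \right)} = 4 - \frac{F}{7}$ ($X{\left(F,h \right)} = - \frac{F - 28}{7} = - \frac{-28 + F}{7} = 4 - \frac{F}{7}$)
$J = - \frac{2924}{7}$ ($J = \left(4 - \frac{6 + 2 \cdot 9}{7}\right) \left(-168 - 563\right) = \left(4 - \frac{6 + 18}{7}\right) \left(-731\right) = \left(4 - \frac{24}{7}\right) \left(-731\right) = \frac{4}{7} \left(-731\right) = - \frac{2924}{7} \approx -417.71$)
$\frac{1}{J} = \frac{1}{- \frac{2924}{7}} = - \frac{7}{2924}$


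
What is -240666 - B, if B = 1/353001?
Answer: -84955338667/353001 ≈ -2.4067e+5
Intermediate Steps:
B = 1/353001 ≈ 2.8329e-6
-240666 - B = -240666 - 1*1/353001 = -240666 - 1/353001 = -84955338667/353001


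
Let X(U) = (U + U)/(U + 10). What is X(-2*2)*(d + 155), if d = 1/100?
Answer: -5167/25 ≈ -206.68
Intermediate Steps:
X(U) = 2*U/(10 + U) (X(U) = (2*U)/(10 + U) = 2*U/(10 + U))
d = 1/100 ≈ 0.010000
X(-2*2)*(d + 155) = (2*(-2*2)/(10 - 2*2))*(1/100 + 155) = (2*(-4)/(10 - 4))*(15501/100) = (2*(-4)/6)*(15501/100) = (2*(-4)*(1/6))*(15501/100) = -4/3*15501/100 = -5167/25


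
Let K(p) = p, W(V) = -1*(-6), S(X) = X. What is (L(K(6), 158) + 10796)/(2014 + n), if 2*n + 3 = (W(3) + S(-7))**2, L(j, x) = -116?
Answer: 3560/671 ≈ 5.3055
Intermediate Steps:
W(V) = 6
n = -1 (n = -3/2 + (6 - 7)**2/2 = -3/2 + (1/2)*(-1)**2 = -3/2 + (1/2)*1 = -3/2 + 1/2 = -1)
(L(K(6), 158) + 10796)/(2014 + n) = (-116 + 10796)/(2014 - 1) = 10680/2013 = 10680*(1/2013) = 3560/671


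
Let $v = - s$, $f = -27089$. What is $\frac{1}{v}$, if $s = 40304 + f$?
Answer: $- \frac{1}{13215} \approx -7.5672 \cdot 10^{-5}$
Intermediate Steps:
$s = 13215$ ($s = 40304 - 27089 = 13215$)
$v = -13215$ ($v = \left(-1\right) 13215 = -13215$)
$\frac{1}{v} = \frac{1}{-13215} = - \frac{1}{13215}$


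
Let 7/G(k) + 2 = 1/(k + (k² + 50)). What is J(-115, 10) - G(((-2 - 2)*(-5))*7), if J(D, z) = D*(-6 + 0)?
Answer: 27448040/39579 ≈ 693.50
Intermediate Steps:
J(D, z) = -6*D (J(D, z) = D*(-6) = -6*D)
G(k) = 7/(-2 + 1/(50 + k + k²)) (G(k) = 7/(-2 + 1/(k + (k² + 50))) = 7/(-2 + 1/(k + (50 + k²))) = 7/(-2 + 1/(50 + k + k²)))
J(-115, 10) - G(((-2 - 2)*(-5))*7) = -6*(-115) - 7*(-50 - (-2 - 2)*(-5)*7 - (((-2 - 2)*(-5))*7)²)/(99 + 2*(((-2 - 2)*(-5))*7) + 2*(((-2 - 2)*(-5))*7)²) = 690 - 7*(-50 - (-4*(-5))*7 - (-4*(-5)*7)²)/(99 + 2*(-4*(-5)*7) + 2*(-4*(-5)*7)²) = 690 - 7*(-50 - 20*7 - (20*7)²)/(99 + 2*(20*7) + 2*(20*7)²) = 690 - 7*(-50 - 1*140 - 1*140²)/(99 + 2*140 + 2*140²) = 690 - 7*(-50 - 140 - 1*19600)/(99 + 280 + 2*19600) = 690 - 7*(-50 - 140 - 19600)/(99 + 280 + 39200) = 690 - 7*(-19790)/39579 = 690 - 1*(-138530/39579) = 690 + 138530/39579 = 27448040/39579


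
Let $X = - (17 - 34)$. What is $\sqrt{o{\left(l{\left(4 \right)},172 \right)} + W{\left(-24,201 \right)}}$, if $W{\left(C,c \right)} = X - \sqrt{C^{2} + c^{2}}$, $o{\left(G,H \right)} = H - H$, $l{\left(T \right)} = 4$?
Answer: $\sqrt{17 - 3 \sqrt{4553}} \approx 13.617 i$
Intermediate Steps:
$o{\left(G,H \right)} = 0$
$X = 17$ ($X = \left(-1\right) \left(-17\right) = 17$)
$W{\left(C,c \right)} = 17 - \sqrt{C^{2} + c^{2}}$
$\sqrt{o{\left(l{\left(4 \right)},172 \right)} + W{\left(-24,201 \right)}} = \sqrt{0 + \left(17 - \sqrt{\left(-24\right)^{2} + 201^{2}}\right)} = \sqrt{0 + \left(17 - \sqrt{576 + 40401}\right)} = \sqrt{0 + \left(17 - \sqrt{40977}\right)} = \sqrt{0 + \left(17 - 3 \sqrt{4553}\right)} = \sqrt{17 - 3 \sqrt{4553}}$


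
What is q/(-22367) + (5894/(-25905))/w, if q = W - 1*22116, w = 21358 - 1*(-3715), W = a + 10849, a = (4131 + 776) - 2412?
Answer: 5697423091082/14527725825855 ≈ 0.39218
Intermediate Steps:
a = 2495 (a = 4907 - 2412 = 2495)
W = 13344 (W = 2495 + 10849 = 13344)
w = 25073 (w = 21358 + 3715 = 25073)
q = -8772 (q = 13344 - 1*22116 = 13344 - 22116 = -8772)
q/(-22367) + (5894/(-25905))/w = -8772/(-22367) + (5894/(-25905))/25073 = -8772*(-1/22367) + (5894*(-1/25905))*(1/25073) = 8772/22367 - 5894/25905*1/25073 = 8772/22367 - 5894/649516065 = 5697423091082/14527725825855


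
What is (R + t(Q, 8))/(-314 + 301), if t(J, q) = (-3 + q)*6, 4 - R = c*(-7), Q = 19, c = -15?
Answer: 71/13 ≈ 5.4615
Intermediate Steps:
R = -101 (R = 4 - (-15)*(-7) = 4 - 1*105 = 4 - 105 = -101)
t(J, q) = -18 + 6*q
(R + t(Q, 8))/(-314 + 301) = (-101 + (-18 + 6*8))/(-314 + 301) = (-101 + (-18 + 48))/(-13) = (-101 + 30)*(-1/13) = -71*(-1/13) = 71/13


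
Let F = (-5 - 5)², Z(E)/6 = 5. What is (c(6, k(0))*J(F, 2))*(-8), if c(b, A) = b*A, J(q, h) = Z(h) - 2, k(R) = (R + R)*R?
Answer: 0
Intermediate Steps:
Z(E) = 30 (Z(E) = 6*5 = 30)
F = 100 (F = (-10)² = 100)
k(R) = 2*R² (k(R) = (2*R)*R = 2*R²)
J(q, h) = 28 (J(q, h) = 30 - 2 = 28)
c(b, A) = A*b
(c(6, k(0))*J(F, 2))*(-8) = (((2*0²)*6)*28)*(-8) = (((2*0)*6)*28)*(-8) = ((0*6)*28)*(-8) = (0*28)*(-8) = 0*(-8) = 0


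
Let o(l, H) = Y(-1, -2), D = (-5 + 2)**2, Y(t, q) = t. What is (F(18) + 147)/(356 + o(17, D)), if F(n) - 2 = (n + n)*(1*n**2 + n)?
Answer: 12461/355 ≈ 35.101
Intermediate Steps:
D = 9 (D = (-3)**2 = 9)
o(l, H) = -1
F(n) = 2 + 2*n*(n + n**2) (F(n) = 2 + (n + n)*(1*n**2 + n) = 2 + (2*n)*(n**2 + n) = 2 + (2*n)*(n + n**2) = 2 + 2*n*(n + n**2))
(F(18) + 147)/(356 + o(17, D)) = ((2 + 2*18**2 + 2*18**3) + 147)/(356 - 1) = ((2 + 2*324 + 2*5832) + 147)/355 = ((2 + 648 + 11664) + 147)*(1/355) = (12314 + 147)*(1/355) = 12461*(1/355) = 12461/355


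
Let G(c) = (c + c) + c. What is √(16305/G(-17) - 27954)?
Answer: I*√8171101/17 ≈ 168.15*I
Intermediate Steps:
G(c) = 3*c (G(c) = 2*c + c = 3*c)
√(16305/G(-17) - 27954) = √(16305/((3*(-17))) - 27954) = √(16305/(-51) - 27954) = √(16305*(-1/51) - 27954) = √(-5435/17 - 27954) = √(-480653/17) = I*√8171101/17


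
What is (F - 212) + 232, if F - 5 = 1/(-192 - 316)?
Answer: 12699/508 ≈ 24.998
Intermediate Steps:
F = 2539/508 (F = 5 + 1/(-192 - 316) = 5 + 1/(-508) = 5 - 1/508 = 2539/508 ≈ 4.9980)
(F - 212) + 232 = (2539/508 - 212) + 232 = -105157/508 + 232 = 12699/508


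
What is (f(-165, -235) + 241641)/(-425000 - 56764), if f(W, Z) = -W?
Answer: -40301/80294 ≈ -0.50192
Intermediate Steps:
(f(-165, -235) + 241641)/(-425000 - 56764) = (-1*(-165) + 241641)/(-425000 - 56764) = (165 + 241641)/(-481764) = 241806*(-1/481764) = -40301/80294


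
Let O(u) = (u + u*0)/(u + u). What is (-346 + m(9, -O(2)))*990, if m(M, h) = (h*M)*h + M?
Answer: -662805/2 ≈ -3.3140e+5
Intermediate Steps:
O(u) = 1/2 (O(u) = (u + 0)/((2*u)) = u*(1/(2*u)) = 1/2)
m(M, h) = M + M*h**2 (m(M, h) = (M*h)*h + M = M*h**2 + M = M + M*h**2)
(-346 + m(9, -O(2)))*990 = (-346 + 9*(1 + (-1*1/2)**2))*990 = (-346 + 9*(1 + (-1/2)**2))*990 = (-346 + 9*(1 + 1/4))*990 = (-346 + 9*(5/4))*990 = (-346 + 45/4)*990 = -1339/4*990 = -662805/2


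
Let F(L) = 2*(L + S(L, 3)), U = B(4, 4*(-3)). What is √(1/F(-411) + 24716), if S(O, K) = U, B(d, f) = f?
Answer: √1965515090/282 ≈ 157.21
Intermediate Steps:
U = -12 (U = 4*(-3) = -12)
S(O, K) = -12
F(L) = -24 + 2*L (F(L) = 2*(L - 12) = 2*(-12 + L) = -24 + 2*L)
√(1/F(-411) + 24716) = √(1/(-24 + 2*(-411)) + 24716) = √(1/(-24 - 822) + 24716) = √(1/(-846) + 24716) = √(-1/846 + 24716) = √(20909735/846) = √1965515090/282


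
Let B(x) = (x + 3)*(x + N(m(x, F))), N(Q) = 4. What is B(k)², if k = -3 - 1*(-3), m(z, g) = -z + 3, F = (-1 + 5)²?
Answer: 144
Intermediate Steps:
F = 16 (F = 4² = 16)
m(z, g) = 3 - z
k = 0 (k = -3 + 3 = 0)
B(x) = (3 + x)*(4 + x) (B(x) = (x + 3)*(x + 4) = (3 + x)*(4 + x))
B(k)² = (12 + 0² + 7*0)² = (12 + 0 + 0)² = 12² = 144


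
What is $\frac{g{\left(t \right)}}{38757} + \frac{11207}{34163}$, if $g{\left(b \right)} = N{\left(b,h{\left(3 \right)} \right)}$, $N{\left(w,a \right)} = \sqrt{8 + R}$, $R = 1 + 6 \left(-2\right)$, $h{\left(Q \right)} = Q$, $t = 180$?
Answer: $\frac{11207}{34163} + \frac{i \sqrt{3}}{38757} \approx 0.32804 + 4.469 \cdot 10^{-5} i$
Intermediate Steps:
$R = -11$ ($R = 1 - 12 = -11$)
$N{\left(w,a \right)} = i \sqrt{3}$ ($N{\left(w,a \right)} = \sqrt{8 - 11} = \sqrt{-3} = i \sqrt{3}$)
$g{\left(b \right)} = i \sqrt{3}$
$\frac{g{\left(t \right)}}{38757} + \frac{11207}{34163} = \frac{i \sqrt{3}}{38757} + \frac{11207}{34163} = \frac{11207}{34163} + \frac{i \sqrt{3}}{38757}$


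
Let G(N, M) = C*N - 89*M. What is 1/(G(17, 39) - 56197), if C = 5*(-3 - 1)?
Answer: -1/60008 ≈ -1.6664e-5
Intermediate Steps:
C = -20 (C = 5*(-4) = -20)
G(N, M) = -89*M - 20*N (G(N, M) = -20*N - 89*M = -89*M - 20*N)
1/(G(17, 39) - 56197) = 1/((-89*39 - 20*17) - 56197) = 1/((-3471 - 340) - 56197) = 1/(-3811 - 56197) = 1/(-60008) = -1/60008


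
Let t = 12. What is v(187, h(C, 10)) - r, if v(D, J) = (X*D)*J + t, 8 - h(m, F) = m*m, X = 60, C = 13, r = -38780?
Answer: -1767628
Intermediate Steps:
h(m, F) = 8 - m² (h(m, F) = 8 - m*m = 8 - m²)
v(D, J) = 12 + 60*D*J (v(D, J) = (60*D)*J + 12 = 60*D*J + 12 = 12 + 60*D*J)
v(187, h(C, 10)) - r = (12 + 60*187*(8 - 1*13²)) - 1*(-38780) = (12 + 60*187*(8 - 1*169)) + 38780 = (12 + 60*187*(8 - 169)) + 38780 = (12 + 60*187*(-161)) + 38780 = (12 - 1806420) + 38780 = -1806408 + 38780 = -1767628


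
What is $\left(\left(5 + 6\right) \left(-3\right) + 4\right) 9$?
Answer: $-261$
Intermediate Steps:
$\left(\left(5 + 6\right) \left(-3\right) + 4\right) 9 = \left(11 \left(-3\right) + 4\right) 9 = \left(-33 + 4\right) 9 = \left(-29\right) 9 = -261$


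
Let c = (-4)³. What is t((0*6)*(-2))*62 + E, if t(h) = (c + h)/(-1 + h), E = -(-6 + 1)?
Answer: 3973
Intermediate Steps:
c = -64
E = 5 (E = -1*(-5) = 5)
t(h) = (-64 + h)/(-1 + h)
t((0*6)*(-2))*62 + E = ((-64 + (0*6)*(-2))/(-1 + (0*6)*(-2)))*62 + 5 = ((-64 + 0*(-2))/(-1 + 0*(-2)))*62 + 5 = ((-64 + 0)/(-1 + 0))*62 + 5 = (-64/(-1))*62 + 5 = -1*(-64)*62 + 5 = 64*62 + 5 = 3968 + 5 = 3973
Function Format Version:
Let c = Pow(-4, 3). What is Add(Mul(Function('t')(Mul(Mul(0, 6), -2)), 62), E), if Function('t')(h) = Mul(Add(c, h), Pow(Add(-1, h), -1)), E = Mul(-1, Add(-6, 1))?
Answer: 3973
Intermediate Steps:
c = -64
E = 5 (E = Mul(-1, -5) = 5)
Function('t')(h) = Mul(Pow(Add(-1, h), -1), Add(-64, h)) (Function('t')(h) = Mul(Add(-64, h), Pow(Add(-1, h), -1)) = Mul(Pow(Add(-1, h), -1), Add(-64, h)))
Add(Mul(Function('t')(Mul(Mul(0, 6), -2)), 62), E) = Add(Mul(Mul(Pow(Add(-1, Mul(Mul(0, 6), -2)), -1), Add(-64, Mul(Mul(0, 6), -2))), 62), 5) = Add(Mul(Mul(Pow(Add(-1, Mul(0, -2)), -1), Add(-64, Mul(0, -2))), 62), 5) = Add(Mul(Mul(Pow(Add(-1, 0), -1), Add(-64, 0)), 62), 5) = Add(Mul(Mul(Pow(-1, -1), -64), 62), 5) = Add(Mul(Mul(-1, -64), 62), 5) = Add(Mul(64, 62), 5) = Add(3968, 5) = 3973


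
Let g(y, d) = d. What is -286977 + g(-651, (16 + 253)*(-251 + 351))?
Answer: -260077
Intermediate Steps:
-286977 + g(-651, (16 + 253)*(-251 + 351)) = -286977 + (16 + 253)*(-251 + 351) = -286977 + 269*100 = -286977 + 26900 = -260077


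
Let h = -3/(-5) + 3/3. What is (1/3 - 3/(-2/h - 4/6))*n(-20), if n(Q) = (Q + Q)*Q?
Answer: 104800/69 ≈ 1518.8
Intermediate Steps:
n(Q) = 2*Q**2 (n(Q) = (2*Q)*Q = 2*Q**2)
h = 8/5 (h = -3*(-1/5) + 3*(1/3) = 3/5 + 1 = 8/5 ≈ 1.6000)
(1/3 - 3/(-2/h - 4/6))*n(-20) = (1/3 - 3/(-2/8/5 - 4/6))*(2*(-20)**2) = (1*(1/3) - 3/(-2*5/8 - 4*1/6))*(2*400) = (1/3 - 3/(-5/4 - 2/3))*800 = (1/3 - 3/(-23/12))*800 = (1/3 - 3*(-12/23))*800 = (1/3 + 36/23)*800 = (131/69)*800 = 104800/69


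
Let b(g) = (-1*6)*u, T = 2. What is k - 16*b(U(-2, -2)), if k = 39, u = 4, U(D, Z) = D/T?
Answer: 423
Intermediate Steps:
U(D, Z) = D/2
b(g) = -24 (b(g) = -1*6*4 = -6*4 = -24)
k - 16*b(U(-2, -2)) = 39 - 16*(-24) = 39 + 384 = 423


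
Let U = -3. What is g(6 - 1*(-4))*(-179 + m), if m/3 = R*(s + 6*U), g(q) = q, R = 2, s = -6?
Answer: -3230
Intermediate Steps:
m = -144 (m = 3*(2*(-6 + 6*(-3))) = 3*(2*(-6 - 18)) = 3*(2*(-24)) = 3*(-48) = -144)
g(6 - 1*(-4))*(-179 + m) = (6 - 1*(-4))*(-179 - 144) = (6 + 4)*(-323) = 10*(-323) = -3230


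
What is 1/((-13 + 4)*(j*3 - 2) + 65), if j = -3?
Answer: 1/164 ≈ 0.0060976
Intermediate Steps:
1/((-13 + 4)*(j*3 - 2) + 65) = 1/((-13 + 4)*(-3*3 - 2) + 65) = 1/(-9*(-9 - 2) + 65) = 1/(-9*(-11) + 65) = 1/(99 + 65) = 1/164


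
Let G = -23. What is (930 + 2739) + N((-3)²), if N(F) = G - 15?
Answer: 3631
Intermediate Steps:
N(F) = -38 (N(F) = -23 - 15 = -38)
(930 + 2739) + N((-3)²) = (930 + 2739) - 38 = 3669 - 38 = 3631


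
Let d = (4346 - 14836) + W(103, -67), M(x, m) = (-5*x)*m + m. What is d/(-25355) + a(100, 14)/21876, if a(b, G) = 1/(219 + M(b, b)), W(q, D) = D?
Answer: 11473575141337/27556360552380 ≈ 0.41637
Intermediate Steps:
M(x, m) = m - 5*m*x (M(x, m) = -5*m*x + m = m - 5*m*x)
d = -10557 (d = (4346 - 14836) - 67 = -10490 - 67 = -10557)
a(b, G) = 1/(219 + b*(1 - 5*b))
d/(-25355) + a(100, 14)/21876 = -10557/(-25355) - 1/(-219 + 100*(-1 + 5*100))/21876 = -10557*(-1/25355) - 1/(-219 + 100*(-1 + 500))*(1/21876) = 10557/25355 - 1/(-219 + 100*499)*(1/21876) = 10557/25355 - 1/(-219 + 49900)*(1/21876) = 10557/25355 - 1/49681*(1/21876) = 10557/25355 - 1*1/49681*(1/21876) = 10557/25355 - 1/49681*1/21876 = 10557/25355 - 1/1086821556 = 11473575141337/27556360552380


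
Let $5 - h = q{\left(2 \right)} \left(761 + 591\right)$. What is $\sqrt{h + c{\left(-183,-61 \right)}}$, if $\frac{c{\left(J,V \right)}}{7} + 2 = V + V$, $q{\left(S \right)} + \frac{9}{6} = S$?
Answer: $9 i \sqrt{19} \approx 39.23 i$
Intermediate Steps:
$q{\left(S \right)} = - \frac{3}{2} + S$
$h = -671$ ($h = 5 - \left(- \frac{3}{2} + 2\right) \left(761 + 591\right) = 5 - \frac{1}{2} \cdot 1352 = 5 - 676 = -671$)
$c{\left(J,V \right)} = -14 + 14 V$ ($c{\left(J,V \right)} = -14 + 7 \left(V + V\right) = -14 + 7 \cdot 2 V = -14 + 14 V$)
$\sqrt{h + c{\left(-183,-61 \right)}} = \sqrt{-671 + \left(-14 + 14 \left(-61\right)\right)} = \sqrt{-671 - 868} = \sqrt{-1539} = 9 i \sqrt{19}$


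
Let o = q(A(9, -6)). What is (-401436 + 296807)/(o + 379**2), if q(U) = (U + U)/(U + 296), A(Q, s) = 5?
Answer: -31493329/43235951 ≈ -0.72841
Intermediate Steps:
q(U) = 2*U/(296 + U) (q(U) = (2*U)/(296 + U) = 2*U/(296 + U))
o = 10/301 (o = 2*5/(296 + 5) = 2*5/301 = 2*5*(1/301) = 10/301 ≈ 0.033223)
(-401436 + 296807)/(o + 379**2) = (-401436 + 296807)/(10/301 + 379**2) = -104629/(10/301 + 143641) = -104629/43235951/301 = -104629*301/43235951 = -31493329/43235951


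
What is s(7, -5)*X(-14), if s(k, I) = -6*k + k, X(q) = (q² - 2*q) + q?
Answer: -7350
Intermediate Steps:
X(q) = q² - q
s(k, I) = -5*k
s(7, -5)*X(-14) = (-5*7)*(-14*(-1 - 14)) = -(-490)*(-15) = -35*210 = -7350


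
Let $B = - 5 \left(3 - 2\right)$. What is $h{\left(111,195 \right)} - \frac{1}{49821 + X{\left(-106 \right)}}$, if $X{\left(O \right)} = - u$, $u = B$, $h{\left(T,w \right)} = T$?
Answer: $\frac{5530685}{49826} \approx 111.0$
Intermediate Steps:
$B = -5$ ($B = \left(-5\right) 1 = -5$)
$u = -5$
$X{\left(O \right)} = 5$ ($X{\left(O \right)} = \left(-1\right) \left(-5\right) = 5$)
$h{\left(111,195 \right)} - \frac{1}{49821 + X{\left(-106 \right)}} = 111 - \frac{1}{49821 + 5} = 111 - \frac{1}{49826} = \frac{5530685}{49826}$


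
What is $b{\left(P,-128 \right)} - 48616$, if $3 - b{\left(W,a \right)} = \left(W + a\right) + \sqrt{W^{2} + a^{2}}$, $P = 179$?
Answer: $-48664 - 5 \sqrt{1937} \approx -48884.0$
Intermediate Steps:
$b{\left(W,a \right)} = 3 - W - a - \sqrt{W^{2} + a^{2}}$ ($b{\left(W,a \right)} = 3 - \left(\left(W + a\right) + \sqrt{W^{2} + a^{2}}\right) = 3 - \left(W + a + \sqrt{W^{2} + a^{2}}\right) = 3 - W - a - \sqrt{W^{2} + a^{2}}$)
$b{\left(P,-128 \right)} - 48616 = \left(3 - 179 - -128 - \sqrt{179^{2} + \left(-128\right)^{2}}\right) - 48616 = \left(3 - 179 + 128 - \sqrt{32041 + 16384}\right) - 48616 = \left(3 - 179 + 128 - \sqrt{48425}\right) - 48616 = \left(3 - 179 + 128 - 5 \sqrt{1937}\right) - 48616 = \left(-48 - 5 \sqrt{1937}\right) - 48616 = -48664 - 5 \sqrt{1937}$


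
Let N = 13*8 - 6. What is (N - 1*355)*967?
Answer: -248519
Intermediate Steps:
N = 98 (N = 104 - 6 = 98)
(N - 1*355)*967 = (98 - 1*355)*967 = (98 - 355)*967 = -257*967 = -248519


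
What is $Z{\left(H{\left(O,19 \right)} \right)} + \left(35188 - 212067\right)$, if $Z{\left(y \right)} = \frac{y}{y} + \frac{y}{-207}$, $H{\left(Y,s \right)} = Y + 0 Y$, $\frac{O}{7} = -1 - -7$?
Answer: $- \frac{12204596}{69} \approx -1.7688 \cdot 10^{5}$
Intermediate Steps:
$O = 42$ ($O = 7 \left(-1 - -7\right) = 7 \left(-1 + 7\right) = 7 \cdot 6 = 42$)
$H{\left(Y,s \right)} = Y$ ($H{\left(Y,s \right)} = Y + 0 = Y$)
$Z{\left(y \right)} = 1 - \frac{y}{207}$ ($Z{\left(y \right)} = 1 + y \left(- \frac{1}{207}\right) = 1 - \frac{y}{207}$)
$Z{\left(H{\left(O,19 \right)} \right)} + \left(35188 - 212067\right) = \left(1 - \frac{14}{69}\right) + \left(35188 - 212067\right) = \left(1 - \frac{14}{69}\right) - 176879 = \frac{55}{69} - 176879 = - \frac{12204596}{69}$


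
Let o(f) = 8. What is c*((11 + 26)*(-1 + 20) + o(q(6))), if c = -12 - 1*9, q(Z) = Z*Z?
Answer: -14931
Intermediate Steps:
q(Z) = Z²
c = -21 (c = -12 - 9 = -21)
c*((11 + 26)*(-1 + 20) + o(q(6))) = -21*((11 + 26)*(-1 + 20) + 8) = -21*(37*19 + 8) = -21*(703 + 8) = -21*711 = -14931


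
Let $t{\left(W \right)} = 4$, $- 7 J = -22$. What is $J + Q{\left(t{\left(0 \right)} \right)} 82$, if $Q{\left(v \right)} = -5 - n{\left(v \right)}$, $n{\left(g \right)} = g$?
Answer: $- \frac{5144}{7} \approx -734.86$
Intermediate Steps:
$J = \frac{22}{7}$ ($J = \left(- \frac{1}{7}\right) \left(-22\right) = \frac{22}{7} \approx 3.1429$)
$Q{\left(v \right)} = -5 - v$
$J + Q{\left(t{\left(0 \right)} \right)} 82 = \frac{22}{7} + \left(-5 - 4\right) 82 = \frac{22}{7} - 738 = - \frac{5144}{7}$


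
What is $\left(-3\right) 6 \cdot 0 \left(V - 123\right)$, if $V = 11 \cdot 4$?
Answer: $0$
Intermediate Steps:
$V = 44$
$\left(-3\right) 6 \cdot 0 \left(V - 123\right) = \left(-3\right) 6 \cdot 0 \left(44 - 123\right) = \left(-18\right) 0 \left(-79\right) = 0 \left(-79\right) = 0$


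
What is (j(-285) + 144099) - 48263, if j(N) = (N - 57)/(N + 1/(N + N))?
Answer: 15568848976/162451 ≈ 95837.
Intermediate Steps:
j(N) = (-57 + N)/(N + 1/(2*N))
(j(-285) + 144099) - 48263 = (2*(-285)*(-57 - 285)/(1 + 2*(-285)**2) + 144099) - 48263 = (2*(-285)*(-342)/(1 + 2*81225) + 144099) - 48263 = (2*(-285)*(-342)/(1 + 162450) + 144099) - 48263 = (2*(-285)*(-342)/162451 + 144099) - 48263 = (2*(-285)*(1/162451)*(-342) + 144099) - 48263 = (194940/162451 + 144099) - 48263 = 23409221589/162451 - 48263 = 15568848976/162451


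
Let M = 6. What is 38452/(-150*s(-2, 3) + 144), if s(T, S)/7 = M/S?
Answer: -9613/489 ≈ -19.658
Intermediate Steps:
s(T, S) = 42/S (s(T, S) = 7*(6/S) = 42/S)
38452/(-150*s(-2, 3) + 144) = 38452/(-6300/3 + 144) = 38452/(-150*14 + 144) = 38452/(-2100 + 144) = 38452/(-1956) = 38452*(-1/1956) = -9613/489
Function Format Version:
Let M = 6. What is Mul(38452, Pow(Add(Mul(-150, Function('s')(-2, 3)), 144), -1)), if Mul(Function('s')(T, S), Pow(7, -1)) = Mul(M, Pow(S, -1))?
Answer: Rational(-9613, 489) ≈ -19.658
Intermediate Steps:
Function('s')(T, S) = Mul(42, Pow(S, -1)) (Function('s')(T, S) = Mul(7, Mul(6, Pow(S, -1))) = Mul(42, Pow(S, -1)))
Mul(38452, Pow(Add(Mul(-150, Function('s')(-2, 3)), 144), -1)) = Mul(38452, Pow(Add(Mul(-150, Mul(42, Pow(3, -1))), 144), -1)) = Mul(38452, Pow(Add(Mul(-150, Mul(42, Rational(1, 3))), 144), -1)) = Mul(38452, Pow(Add(Mul(-150, 14), 144), -1)) = Mul(38452, Pow(Add(-2100, 144), -1)) = Mul(38452, Pow(-1956, -1)) = Mul(38452, Rational(-1, 1956)) = Rational(-9613, 489)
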